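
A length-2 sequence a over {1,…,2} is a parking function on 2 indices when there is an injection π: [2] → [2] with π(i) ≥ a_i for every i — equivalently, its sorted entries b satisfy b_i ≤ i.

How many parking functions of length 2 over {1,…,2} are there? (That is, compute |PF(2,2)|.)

3

|PF| = (2−2+1)·(2+1)^(2−1) = 1·3 = 3 [KW]
Example (2,1) → sorted (1,2): b_i ≤ i ∀i, a PF.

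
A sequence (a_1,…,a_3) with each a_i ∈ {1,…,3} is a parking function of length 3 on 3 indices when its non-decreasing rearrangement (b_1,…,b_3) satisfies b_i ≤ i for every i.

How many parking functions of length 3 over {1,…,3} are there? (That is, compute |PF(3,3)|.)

Count = (3−3+1)·(3+1)^(3−1) = 1 · 16 = 16
E.g. (2,1,2) → sorted (1,2,2): b_i ≤ i ∀i, a PF.

16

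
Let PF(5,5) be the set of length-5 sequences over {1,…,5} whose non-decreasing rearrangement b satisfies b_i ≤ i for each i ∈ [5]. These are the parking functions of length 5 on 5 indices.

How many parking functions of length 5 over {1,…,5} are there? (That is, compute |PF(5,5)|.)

|PF| = (5+1−5)·(5+1)^{5−1} = 1 · 1296 = 1296 [KW]
E.g. (2,3,1,2,5) → sorted (1,2,2,3,5): b_i ≤ i ∀i, a PF.

1296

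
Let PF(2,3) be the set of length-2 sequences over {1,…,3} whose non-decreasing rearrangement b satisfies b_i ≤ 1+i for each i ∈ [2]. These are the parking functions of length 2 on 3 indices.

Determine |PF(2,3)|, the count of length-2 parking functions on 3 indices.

8

#PF = (3+1−2)·(3+1)^{2−1} = 2·4 = 8 (Pollak)
One tuple (3,2) → sorted (2,3): b_i ≤ 1+i ∀i, a PF.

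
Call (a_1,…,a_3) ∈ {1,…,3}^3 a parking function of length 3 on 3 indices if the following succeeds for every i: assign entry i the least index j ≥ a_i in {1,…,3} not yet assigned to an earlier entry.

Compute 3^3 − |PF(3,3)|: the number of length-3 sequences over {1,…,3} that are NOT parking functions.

#PF = (4−3)·4^(3−1) = 1·16 = 16 (Konheim–Weiss)
E.g. (3,3,2) → sorted (2,3,3): b_1=2>1, not a PF.
So 27 − 16 = 11 fail.

11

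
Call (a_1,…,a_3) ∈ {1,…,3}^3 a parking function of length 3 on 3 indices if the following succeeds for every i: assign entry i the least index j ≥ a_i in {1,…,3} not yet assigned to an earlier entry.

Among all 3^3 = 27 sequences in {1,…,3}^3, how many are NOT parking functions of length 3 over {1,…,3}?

Count = (3+1−3)·(3+1)^{3−1} = 1 · 16 = 16 (Pollak)
Example (3,3,3) → sorted (3,3,3): b_1=3>1, not a PF.
So 27 − 16 = 11 fail.

11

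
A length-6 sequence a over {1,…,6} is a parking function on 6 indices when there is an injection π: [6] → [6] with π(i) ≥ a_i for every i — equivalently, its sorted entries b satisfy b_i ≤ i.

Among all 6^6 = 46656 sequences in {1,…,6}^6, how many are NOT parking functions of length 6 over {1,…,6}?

29849

|PF| = (7−6)·7^(6−1) = 1·16807 = 16807 [KW]
Check (4,3,3,3,6,3) → sorted (3,3,3,3,4,6): b_1=3>1, not a PF.
So 46656 − 16807 = 29849 fail.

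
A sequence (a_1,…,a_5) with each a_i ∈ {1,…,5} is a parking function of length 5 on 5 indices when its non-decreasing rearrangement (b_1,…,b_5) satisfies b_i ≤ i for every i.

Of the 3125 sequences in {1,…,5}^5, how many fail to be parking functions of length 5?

1829

#PF = (5−5+1)·(5+1)^(5−1) = 1·1296 = 1296 (Konheim–Weiss)
One tuple (5,4,3,3,3) → sorted (3,3,3,4,5): b_1=3>1, not a PF.
5^5 − 1296 = 3125 − 1296 = 1829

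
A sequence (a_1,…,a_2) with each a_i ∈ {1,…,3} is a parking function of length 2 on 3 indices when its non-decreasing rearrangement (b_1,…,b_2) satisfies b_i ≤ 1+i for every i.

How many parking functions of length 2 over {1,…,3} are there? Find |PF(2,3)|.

#PF = (3+1−2)·(3+1)^{2−1} = 2×4 = 8
One tuple (2,1) → sorted (1,2): b_i ≤ 1+i ∀i, a PF.

8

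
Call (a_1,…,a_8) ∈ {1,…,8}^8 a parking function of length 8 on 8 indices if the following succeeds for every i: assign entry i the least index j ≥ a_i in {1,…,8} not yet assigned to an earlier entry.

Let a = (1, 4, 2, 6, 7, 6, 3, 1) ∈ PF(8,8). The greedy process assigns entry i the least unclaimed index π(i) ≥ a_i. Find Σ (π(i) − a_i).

Σπ = 36 ({1..8} each once); Σa = 1+4+2+6+7+6+3+1 = 30; disp = 36−30 = 6.

6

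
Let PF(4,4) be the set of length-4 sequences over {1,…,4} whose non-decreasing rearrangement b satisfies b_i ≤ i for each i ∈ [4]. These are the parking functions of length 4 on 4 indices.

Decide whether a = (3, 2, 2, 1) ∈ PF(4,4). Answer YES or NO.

Sorted: b = (1, 2, 2, 3).
  b_1=1 ≤ 1
  b_2=2 ≤ 2
  b_3=2 ≤ 3
  b_4=3 ≤ 4
All bounds hold ⇒ YES

YES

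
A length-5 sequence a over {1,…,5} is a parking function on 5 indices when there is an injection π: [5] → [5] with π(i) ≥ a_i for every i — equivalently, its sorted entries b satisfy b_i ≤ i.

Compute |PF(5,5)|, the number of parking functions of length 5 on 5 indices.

1296

|PF| = (5−5+1)·(5+1)^(5−1) = 1×1296 = 1296 (Konheim–Weiss)
One tuple (4,1,5,2,2) → sorted (1,2,2,4,5): b_i ≤ i ∀i, a PF.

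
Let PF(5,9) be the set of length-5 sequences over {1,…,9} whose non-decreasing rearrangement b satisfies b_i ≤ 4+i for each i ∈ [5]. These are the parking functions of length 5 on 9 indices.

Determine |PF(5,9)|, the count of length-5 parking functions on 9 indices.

50000

|PF(5,9)| = (9−5+1)·(9+1)^(5−1) = 5 · 10000 = 50000 (Pollak)
Check (6,4,2,7,2) → sorted (2,2,4,6,7): b_i ≤ 4+i ∀i, a PF.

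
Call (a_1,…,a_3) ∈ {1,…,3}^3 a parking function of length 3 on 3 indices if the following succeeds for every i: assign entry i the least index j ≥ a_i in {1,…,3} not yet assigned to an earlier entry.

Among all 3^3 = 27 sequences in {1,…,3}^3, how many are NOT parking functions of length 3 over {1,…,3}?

|PF(3,3)| = (4−3)·4^(3−1) = 1·16 = 16
Check (3,3,3) → sorted (3,3,3): b_1=3>1, not a PF.
Total 27; non-PF = 27−16 = 11

11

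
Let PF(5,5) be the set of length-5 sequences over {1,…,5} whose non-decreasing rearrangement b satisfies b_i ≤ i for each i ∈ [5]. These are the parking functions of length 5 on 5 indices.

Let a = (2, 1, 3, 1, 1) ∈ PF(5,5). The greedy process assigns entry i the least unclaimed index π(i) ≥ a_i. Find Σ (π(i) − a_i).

Σπ = 15 ({1..5} each once); Σa = 2+1+3+1+1 = 8; disp = 15−8 = 7.

7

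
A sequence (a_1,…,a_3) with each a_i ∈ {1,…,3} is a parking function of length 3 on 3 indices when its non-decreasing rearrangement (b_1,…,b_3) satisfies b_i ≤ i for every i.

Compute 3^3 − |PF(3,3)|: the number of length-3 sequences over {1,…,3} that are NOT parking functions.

11

|PF(3,3)| = 1·4^2 = 1·16 = 16 (Konheim–Weiss)
E.g. (3,3,2) → sorted (2,3,3): b_1=2>1, not a PF.
3^3 − 16 = 27 − 16 = 11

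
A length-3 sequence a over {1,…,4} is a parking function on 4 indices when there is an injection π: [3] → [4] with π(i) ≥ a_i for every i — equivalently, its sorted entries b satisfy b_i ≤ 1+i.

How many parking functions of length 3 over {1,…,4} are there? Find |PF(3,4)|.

50

|PF(3,4)| = (4−3+1)·(4+1)^(3−1) = 2·25 = 50
E.g. (2,2,2) → sorted (2,2,2): b_i ≤ 1+i ∀i, a PF.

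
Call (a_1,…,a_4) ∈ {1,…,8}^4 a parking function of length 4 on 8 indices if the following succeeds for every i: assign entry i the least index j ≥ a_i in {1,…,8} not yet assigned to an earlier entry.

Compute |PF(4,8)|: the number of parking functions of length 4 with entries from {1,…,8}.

|PF| = (8+1−4)·(8+1)^{4−1} = 5 · 729 = 3645 [KW]
Example (5,7,1,2) → sorted (1,2,5,7): b_i ≤ 4+i ∀i, a PF.

3645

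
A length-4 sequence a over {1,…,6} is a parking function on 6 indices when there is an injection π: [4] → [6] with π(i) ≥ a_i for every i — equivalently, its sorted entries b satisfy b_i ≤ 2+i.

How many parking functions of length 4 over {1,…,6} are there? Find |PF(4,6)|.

1029

#PF = (6−4+1)·(6+1)^(4−1) = 3 · 343 = 1029 (Konheim–Weiss)
E.g. (6,5,3,3) → sorted (3,3,5,6): b_i ≤ 2+i ∀i, a PF.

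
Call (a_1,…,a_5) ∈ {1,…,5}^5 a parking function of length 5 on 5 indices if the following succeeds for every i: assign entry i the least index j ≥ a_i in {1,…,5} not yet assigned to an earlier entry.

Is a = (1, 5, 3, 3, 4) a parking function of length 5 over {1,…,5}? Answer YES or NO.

Sorted: b = (1, 3, 3, 4, 5).
  b_1=1 ≤ 1
  b_2=3 > 2
  fails at i=2 ⇒ NO

NO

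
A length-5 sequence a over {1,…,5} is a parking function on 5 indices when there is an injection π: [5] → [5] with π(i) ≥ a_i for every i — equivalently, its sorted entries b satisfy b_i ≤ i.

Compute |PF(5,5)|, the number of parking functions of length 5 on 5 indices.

#PF = 1·6^4 = 1 · 1296 = 1296 [KW]
Check (1,1,3,3,3) → sorted (1,1,3,3,3): b_i ≤ i ∀i, a PF.

1296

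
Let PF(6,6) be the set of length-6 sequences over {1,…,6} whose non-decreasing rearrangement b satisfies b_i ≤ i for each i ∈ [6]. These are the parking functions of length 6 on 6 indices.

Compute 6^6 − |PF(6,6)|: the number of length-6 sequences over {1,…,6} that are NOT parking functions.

29849

|PF(6,6)| = (6−6+1)·(6+1)^(6−1) = 1×16807 = 16807 (Konheim–Weiss)
E.g. (2,3,2,5,2,5) → sorted (2,2,2,3,5,5): b_1=2>1, not a PF.
6^6 − 16807 = 46656 − 16807 = 29849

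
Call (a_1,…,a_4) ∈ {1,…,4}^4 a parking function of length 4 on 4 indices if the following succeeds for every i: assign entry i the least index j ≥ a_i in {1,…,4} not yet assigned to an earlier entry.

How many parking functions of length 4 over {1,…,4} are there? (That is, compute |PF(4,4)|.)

|PF(4,4)| = (5−4)·5^(4−1) = 1×125 = 125 [KW]
One tuple (3,1,2,1) → sorted (1,1,2,3): b_i ≤ i ∀i, a PF.

125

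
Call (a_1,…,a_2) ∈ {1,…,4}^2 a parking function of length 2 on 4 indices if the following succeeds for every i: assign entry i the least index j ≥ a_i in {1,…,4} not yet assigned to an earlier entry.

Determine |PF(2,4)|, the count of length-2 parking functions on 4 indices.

15

#PF = (4+1−2)·(4+1)^{2−1} = 3×5 = 15
Example (1,4) → sorted (1,4): b_i ≤ 2+i ∀i, a PF.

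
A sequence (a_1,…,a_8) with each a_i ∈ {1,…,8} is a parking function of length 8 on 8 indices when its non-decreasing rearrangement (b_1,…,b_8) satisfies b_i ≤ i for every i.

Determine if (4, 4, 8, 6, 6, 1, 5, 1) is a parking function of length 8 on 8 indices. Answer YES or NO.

Rearranged: b = (1, 1, 4, 4, 5, 6, 6, 8).
  b_1=1 ≤ 1
  b_2=1 ≤ 2
  b_3=4 > 3
  fails at i=3 ⇒ NO

NO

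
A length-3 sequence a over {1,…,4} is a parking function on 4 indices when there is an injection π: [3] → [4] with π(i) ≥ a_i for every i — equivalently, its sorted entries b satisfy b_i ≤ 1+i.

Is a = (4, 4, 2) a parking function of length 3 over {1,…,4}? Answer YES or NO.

Rearranged: b = (2, 4, 4).
  b_1=2 ≤ 2
  b_2=4 > 3
  fails at i=2 ⇒ NO

NO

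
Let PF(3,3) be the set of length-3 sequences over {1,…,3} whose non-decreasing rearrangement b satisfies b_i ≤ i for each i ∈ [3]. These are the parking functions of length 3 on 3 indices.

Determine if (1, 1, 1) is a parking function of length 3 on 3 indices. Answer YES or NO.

YES

Sorted: b = (1, 1, 1).
  b_1=1 ≤ 1
  b_2=1 ≤ 2
  b_3=1 ≤ 3
All bounds hold ⇒ YES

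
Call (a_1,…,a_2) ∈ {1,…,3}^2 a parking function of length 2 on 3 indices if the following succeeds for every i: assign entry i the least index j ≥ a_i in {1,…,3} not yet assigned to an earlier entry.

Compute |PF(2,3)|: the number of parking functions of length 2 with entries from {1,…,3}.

8

|PF(2,3)| = (3+1−2)·(3+1)^{2−1} = 2·4 = 8 [KW]
E.g. (2,3) → sorted (2,3): b_i ≤ 1+i ∀i, a PF.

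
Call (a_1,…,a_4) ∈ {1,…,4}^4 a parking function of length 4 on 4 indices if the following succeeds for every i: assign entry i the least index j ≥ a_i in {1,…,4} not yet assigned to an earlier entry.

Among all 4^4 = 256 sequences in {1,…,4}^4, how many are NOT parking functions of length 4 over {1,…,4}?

131

|PF| = 1·5^3 = 1 · 125 = 125
E.g. (4,4,2,4) → sorted (2,4,4,4): b_1=2>1, not a PF.
Total 256; non-PF = 256−125 = 131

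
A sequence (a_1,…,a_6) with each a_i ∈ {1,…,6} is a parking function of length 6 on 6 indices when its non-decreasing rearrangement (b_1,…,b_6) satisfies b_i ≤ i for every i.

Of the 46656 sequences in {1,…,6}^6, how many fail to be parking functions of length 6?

29849

|PF(6,6)| = (6−6+1)·(6+1)^(6−1) = 1 · 16807 = 16807
Check (6,6,6,3,6,6) → sorted (3,6,6,6,6,6): b_1=3>1, not a PF.
Total 46656; non-PF = 46656−16807 = 29849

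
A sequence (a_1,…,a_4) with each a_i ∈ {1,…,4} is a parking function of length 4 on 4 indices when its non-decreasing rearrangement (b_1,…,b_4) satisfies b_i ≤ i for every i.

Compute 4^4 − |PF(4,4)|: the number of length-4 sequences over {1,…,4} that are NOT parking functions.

131

|PF| = (5−4)·5^(4−1) = 1×125 = 125 (Pollak)
E.g. (4,4,4,1) → sorted (1,4,4,4): b_2=4>2, not a PF.
Total 256; non-PF = 256−125 = 131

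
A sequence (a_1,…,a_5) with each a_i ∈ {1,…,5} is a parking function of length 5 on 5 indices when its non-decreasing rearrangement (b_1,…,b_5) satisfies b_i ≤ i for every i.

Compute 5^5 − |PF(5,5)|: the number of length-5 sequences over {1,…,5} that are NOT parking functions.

1829

|PF| = (5+1−5)·(5+1)^{5−1} = 1 · 1296 = 1296 (Konheim–Weiss)
Check (5,2,3,4,2) → sorted (2,2,3,4,5): b_1=2>1, not a PF.
5^5 − 1296 = 3125 − 1296 = 1829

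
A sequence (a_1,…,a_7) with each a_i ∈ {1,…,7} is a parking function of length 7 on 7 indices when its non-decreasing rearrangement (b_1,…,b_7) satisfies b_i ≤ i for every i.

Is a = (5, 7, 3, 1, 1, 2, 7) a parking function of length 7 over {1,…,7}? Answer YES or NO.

Order a: b = (1, 1, 2, 3, 5, 7, 7).
  b_1=1 ≤ 1
  b_2=1 ≤ 2
  b_3=2 ≤ 3
  b_4=3 ≤ 4
  b_5=5 ≤ 5
  b_6=7 > 6
  fails at i=6 ⇒ NO

NO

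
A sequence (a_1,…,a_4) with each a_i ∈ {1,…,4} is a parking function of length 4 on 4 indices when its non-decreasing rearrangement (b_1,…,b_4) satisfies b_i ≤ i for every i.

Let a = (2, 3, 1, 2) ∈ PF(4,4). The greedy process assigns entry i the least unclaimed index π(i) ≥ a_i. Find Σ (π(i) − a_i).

Σπ = 10 ({1..4} each once); Σa = 2+3+1+2 = 8; disp = 10−8 = 2.

2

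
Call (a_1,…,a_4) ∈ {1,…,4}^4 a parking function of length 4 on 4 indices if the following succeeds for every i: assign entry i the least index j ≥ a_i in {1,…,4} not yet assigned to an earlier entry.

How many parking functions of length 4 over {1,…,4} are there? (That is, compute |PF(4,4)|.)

Count = 1·5^3 = 1×125 = 125 [KW]
One tuple (4,1,2,2) → sorted (1,2,2,4): b_i ≤ i ∀i, a PF.

125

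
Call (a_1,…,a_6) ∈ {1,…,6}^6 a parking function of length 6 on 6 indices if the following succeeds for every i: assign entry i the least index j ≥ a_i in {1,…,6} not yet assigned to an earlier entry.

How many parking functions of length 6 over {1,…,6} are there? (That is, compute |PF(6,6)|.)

16807

|PF| = (6−6+1)·(6+1)^(6−1) = 1 · 16807 = 16807 (Konheim–Weiss)
E.g. (1,4,1,2,3,3) → sorted (1,1,2,3,3,4): b_i ≤ i ∀i, a PF.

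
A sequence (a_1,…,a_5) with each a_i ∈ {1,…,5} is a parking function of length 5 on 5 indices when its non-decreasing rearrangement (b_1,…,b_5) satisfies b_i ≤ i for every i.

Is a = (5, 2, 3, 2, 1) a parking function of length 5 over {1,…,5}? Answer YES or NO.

Sorted: b = (1, 2, 2, 3, 5).
  b_1=1 ≤ 1
  b_2=2 ≤ 2
  b_3=2 ≤ 3
  b_4=3 ≤ 4
  b_5=5 ≤ 5
All bounds hold ⇒ YES

YES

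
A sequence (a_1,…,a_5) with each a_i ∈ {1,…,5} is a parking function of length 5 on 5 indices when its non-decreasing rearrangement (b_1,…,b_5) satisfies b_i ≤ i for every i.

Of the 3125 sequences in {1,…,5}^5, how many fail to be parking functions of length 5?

|PF(5,5)| = (6−5)·6^(5−1) = 1×1296 = 1296
E.g. (1,4,5,5,4) → sorted (1,4,4,5,5): b_2=4>2, not a PF.
So 3125 − 1296 = 1829 fail.

1829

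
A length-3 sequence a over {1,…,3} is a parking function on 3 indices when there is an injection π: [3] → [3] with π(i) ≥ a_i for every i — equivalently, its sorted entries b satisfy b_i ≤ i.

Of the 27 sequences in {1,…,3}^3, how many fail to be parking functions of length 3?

#PF = (4−3)·4^(3−1) = 1 · 16 = 16 (Pollak)
Check (2,3,2) → sorted (2,2,3): b_1=2>1, not a PF.
So 27 − 16 = 11 fail.

11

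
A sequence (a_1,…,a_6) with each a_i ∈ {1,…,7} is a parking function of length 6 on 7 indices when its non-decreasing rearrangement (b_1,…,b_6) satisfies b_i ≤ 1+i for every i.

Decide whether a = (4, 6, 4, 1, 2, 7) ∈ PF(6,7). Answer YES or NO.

YES

Order a: b = (1, 2, 4, 4, 6, 7).
  b_1=1 ≤ 2
  b_2=2 ≤ 3
  b_3=4 ≤ 4
  b_4=4 ≤ 5
  b_5=6 ≤ 6
  b_6=7 ≤ 7
All bounds hold ⇒ YES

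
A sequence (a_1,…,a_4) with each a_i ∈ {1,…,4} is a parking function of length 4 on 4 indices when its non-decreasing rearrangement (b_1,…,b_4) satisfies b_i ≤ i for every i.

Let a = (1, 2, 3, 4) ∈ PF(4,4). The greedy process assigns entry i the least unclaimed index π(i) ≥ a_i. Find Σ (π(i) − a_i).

Σπ = 4·5/2 = 10 (π permutes [4]); Σa = 1+2+3+4 = 10; disp = 10−10 = 0.

0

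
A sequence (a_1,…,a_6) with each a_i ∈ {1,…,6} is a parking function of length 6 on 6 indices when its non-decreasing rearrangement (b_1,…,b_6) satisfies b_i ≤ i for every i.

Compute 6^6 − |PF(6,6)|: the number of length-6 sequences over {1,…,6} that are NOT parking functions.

29849

|PF| = (6−6+1)·(6+1)^(6−1) = 1·16807 = 16807
E.g. (1,1,5,6,5,5) → sorted (1,1,5,5,5,6): b_3=5>3, not a PF.
So 46656 − 16807 = 29849 fail.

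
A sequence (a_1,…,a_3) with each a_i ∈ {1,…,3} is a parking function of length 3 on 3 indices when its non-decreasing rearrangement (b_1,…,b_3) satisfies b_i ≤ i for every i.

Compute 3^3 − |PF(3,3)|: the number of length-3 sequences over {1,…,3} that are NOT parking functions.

#PF = (3−3+1)·(3+1)^(3−1) = 1·16 = 16 (Konheim–Weiss)
Check (3,1,3) → sorted (1,3,3): b_2=3>2, not a PF.
So 27 − 16 = 11 fail.

11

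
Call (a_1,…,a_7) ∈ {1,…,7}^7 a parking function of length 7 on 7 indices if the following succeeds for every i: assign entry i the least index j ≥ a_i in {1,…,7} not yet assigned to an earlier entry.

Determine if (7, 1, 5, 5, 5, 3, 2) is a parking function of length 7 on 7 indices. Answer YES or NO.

Order a: b = (1, 2, 3, 5, 5, 5, 7).
  b_1=1 ≤ 1
  b_2=2 ≤ 2
  b_3=3 ≤ 3
  b_4=5 > 4
  fails at i=4 ⇒ NO

NO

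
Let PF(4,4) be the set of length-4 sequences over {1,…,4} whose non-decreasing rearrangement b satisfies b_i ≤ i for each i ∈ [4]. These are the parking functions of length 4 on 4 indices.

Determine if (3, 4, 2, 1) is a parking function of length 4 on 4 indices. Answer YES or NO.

Sorted: b = (1, 2, 3, 4).
  b_1=1 ≤ 1
  b_2=2 ≤ 2
  b_3=3 ≤ 3
  b_4=4 ≤ 4
All bounds hold ⇒ YES

YES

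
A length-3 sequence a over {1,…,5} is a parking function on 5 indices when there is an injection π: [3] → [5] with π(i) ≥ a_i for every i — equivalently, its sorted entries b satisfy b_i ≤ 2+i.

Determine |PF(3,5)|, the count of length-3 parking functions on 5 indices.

108

|PF(3,5)| = (5+1−3)·(5+1)^{3−1} = 3·36 = 108 (Pollak)
E.g. (4,4,3) → sorted (3,4,4): b_i ≤ 2+i ∀i, a PF.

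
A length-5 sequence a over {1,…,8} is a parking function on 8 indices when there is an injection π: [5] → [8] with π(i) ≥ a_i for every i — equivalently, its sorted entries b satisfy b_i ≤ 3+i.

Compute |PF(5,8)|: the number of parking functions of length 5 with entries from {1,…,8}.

26244

#PF = 4·9^4 = 4×6561 = 26244 (Konheim–Weiss)
Check (3,4,4,1,6) → sorted (1,3,4,4,6): b_i ≤ 3+i ∀i, a PF.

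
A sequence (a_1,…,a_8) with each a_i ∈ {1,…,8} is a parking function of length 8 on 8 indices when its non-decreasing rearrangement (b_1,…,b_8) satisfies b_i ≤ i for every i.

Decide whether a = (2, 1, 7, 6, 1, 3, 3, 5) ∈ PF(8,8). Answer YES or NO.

YES

Order a: b = (1, 1, 2, 3, 3, 5, 6, 7).
  b_1=1 ≤ 1
  b_2=1 ≤ 2
  b_3=2 ≤ 3
  b_4=3 ≤ 4
  b_5=3 ≤ 5
  b_6=5 ≤ 6
  b_7=6 ≤ 7
  b_8=7 ≤ 8
All bounds hold ⇒ YES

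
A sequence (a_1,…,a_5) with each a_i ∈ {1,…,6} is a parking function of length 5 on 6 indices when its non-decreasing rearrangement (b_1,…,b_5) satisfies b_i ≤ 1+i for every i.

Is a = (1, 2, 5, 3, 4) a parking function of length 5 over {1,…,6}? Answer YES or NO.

Order a: b = (1, 2, 3, 4, 5).
  b_1=1 ≤ 2
  b_2=2 ≤ 3
  b_3=3 ≤ 4
  b_4=4 ≤ 5
  b_5=5 ≤ 6
All bounds hold ⇒ YES

YES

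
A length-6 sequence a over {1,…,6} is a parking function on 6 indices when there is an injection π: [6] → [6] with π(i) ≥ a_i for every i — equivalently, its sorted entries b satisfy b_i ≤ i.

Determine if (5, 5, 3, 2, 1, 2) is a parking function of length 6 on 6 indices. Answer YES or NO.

YES

Sorted: b = (1, 2, 2, 3, 5, 5).
  b_1=1 ≤ 1
  b_2=2 ≤ 2
  b_3=2 ≤ 3
  b_4=3 ≤ 4
  b_5=5 ≤ 5
  b_6=5 ≤ 6
All bounds hold ⇒ YES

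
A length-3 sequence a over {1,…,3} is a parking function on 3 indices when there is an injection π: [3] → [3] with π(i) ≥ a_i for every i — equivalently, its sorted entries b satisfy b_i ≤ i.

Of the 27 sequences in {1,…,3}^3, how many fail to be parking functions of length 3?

11

#PF = (3+1−3)·(3+1)^{3−1} = 1×16 = 16 (Pollak)
One tuple (2,2,2) → sorted (2,2,2): b_1=2>1, not a PF.
So 27 − 16 = 11 fail.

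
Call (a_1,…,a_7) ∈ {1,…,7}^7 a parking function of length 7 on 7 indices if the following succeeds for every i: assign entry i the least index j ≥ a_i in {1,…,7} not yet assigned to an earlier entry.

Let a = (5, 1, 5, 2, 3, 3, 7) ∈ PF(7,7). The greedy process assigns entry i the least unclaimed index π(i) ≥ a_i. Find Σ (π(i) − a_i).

Σπ(i) = 1+…+7 = 28; Σa = 5+1+5+2+3+3+7 = 26; disp = 28−26 = 2.

2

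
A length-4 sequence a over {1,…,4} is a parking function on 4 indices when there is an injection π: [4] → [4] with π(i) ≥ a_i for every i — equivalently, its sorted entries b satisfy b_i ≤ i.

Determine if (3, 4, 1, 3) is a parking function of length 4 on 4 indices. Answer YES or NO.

Rearranged: b = (1, 3, 3, 4).
  b_1=1 ≤ 1
  b_2=3 > 2
  fails at i=2 ⇒ NO

NO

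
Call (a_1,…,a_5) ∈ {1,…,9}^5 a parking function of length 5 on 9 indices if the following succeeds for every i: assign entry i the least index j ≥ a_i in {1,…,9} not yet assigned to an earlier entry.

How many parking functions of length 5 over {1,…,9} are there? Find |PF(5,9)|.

#PF = 5·10^4 = 5·10000 = 50000 (Pollak)
E.g. (4,9,3,7,7) → sorted (3,4,7,7,9): b_i ≤ 4+i ∀i, a PF.

50000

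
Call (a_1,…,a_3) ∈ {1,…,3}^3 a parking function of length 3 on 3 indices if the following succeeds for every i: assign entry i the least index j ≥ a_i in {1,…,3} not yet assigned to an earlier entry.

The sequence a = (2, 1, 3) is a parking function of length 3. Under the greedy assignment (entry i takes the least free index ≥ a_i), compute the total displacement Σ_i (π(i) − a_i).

Σπ = 6 ({1..3} each once); Σa = 2+1+3 = 6; disp = 6−6 = 0.

0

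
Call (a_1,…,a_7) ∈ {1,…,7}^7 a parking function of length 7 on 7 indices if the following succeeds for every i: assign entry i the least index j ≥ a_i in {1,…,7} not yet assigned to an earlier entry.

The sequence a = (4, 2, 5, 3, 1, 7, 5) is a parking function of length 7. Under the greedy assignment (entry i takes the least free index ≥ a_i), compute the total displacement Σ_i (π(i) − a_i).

1

Σπ(i) = 1+…+7 = 28; Σa = 4+2+5+3+1+7+5 = 27; disp = 28−27 = 1.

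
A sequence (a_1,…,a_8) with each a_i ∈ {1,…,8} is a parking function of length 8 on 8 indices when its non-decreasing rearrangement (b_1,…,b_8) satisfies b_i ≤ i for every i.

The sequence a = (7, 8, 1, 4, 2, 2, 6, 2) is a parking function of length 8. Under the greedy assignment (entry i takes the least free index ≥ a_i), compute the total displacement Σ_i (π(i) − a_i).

4

Σπ = 8·9/2 = 36 (π permutes [8]); Σa = 7+8+1+4+2+2+6+2 = 32; disp = 36−32 = 4.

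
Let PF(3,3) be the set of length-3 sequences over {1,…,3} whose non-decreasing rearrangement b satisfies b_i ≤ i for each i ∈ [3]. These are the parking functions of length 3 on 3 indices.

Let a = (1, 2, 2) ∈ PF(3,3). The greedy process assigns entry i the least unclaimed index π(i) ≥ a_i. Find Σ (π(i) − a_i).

Σπ(i) = 1+…+3 = 6; Σa = 1+2+2 = 5; disp = 6−5 = 1.

1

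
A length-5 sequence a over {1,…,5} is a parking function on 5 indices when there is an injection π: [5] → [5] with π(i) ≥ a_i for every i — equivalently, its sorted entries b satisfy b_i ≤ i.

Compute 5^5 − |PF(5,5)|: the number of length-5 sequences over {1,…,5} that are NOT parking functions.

1829

|PF| = (5−5+1)·(5+1)^(5−1) = 1×1296 = 1296 [KW]
Check (5,3,1,3,4) → sorted (1,3,3,4,5): b_2=3>2, not a PF.
So 3125 − 1296 = 1829 fail.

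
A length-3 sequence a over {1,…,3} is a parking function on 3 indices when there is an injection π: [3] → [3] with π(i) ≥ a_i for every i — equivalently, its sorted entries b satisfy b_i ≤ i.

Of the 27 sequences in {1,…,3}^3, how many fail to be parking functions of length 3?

11

|PF(3,3)| = (3−3+1)·(3+1)^(3−1) = 1×16 = 16 (Konheim–Weiss)
E.g. (3,3,3) → sorted (3,3,3): b_1=3>1, not a PF.
3^3 − 16 = 27 − 16 = 11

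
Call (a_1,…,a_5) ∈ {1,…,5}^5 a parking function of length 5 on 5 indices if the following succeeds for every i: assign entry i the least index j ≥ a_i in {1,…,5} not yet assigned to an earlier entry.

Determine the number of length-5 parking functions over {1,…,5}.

|PF(5,5)| = (5−5+1)·(5+1)^(5−1) = 1·1296 = 1296 [KW]
Check (3,1,5,2,4) → sorted (1,2,3,4,5): b_i ≤ i ∀i, a PF.

1296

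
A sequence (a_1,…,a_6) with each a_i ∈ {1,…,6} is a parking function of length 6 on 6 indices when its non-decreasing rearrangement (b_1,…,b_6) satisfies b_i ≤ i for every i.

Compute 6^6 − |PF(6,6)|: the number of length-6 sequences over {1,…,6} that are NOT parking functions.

Count = (6−6+1)·(6+1)^(6−1) = 1×16807 = 16807 (Konheim–Weiss)
Example (3,4,4,4,6,4) → sorted (3,4,4,4,4,6): b_1=3>1, not a PF.
6^6 − 16807 = 46656 − 16807 = 29849

29849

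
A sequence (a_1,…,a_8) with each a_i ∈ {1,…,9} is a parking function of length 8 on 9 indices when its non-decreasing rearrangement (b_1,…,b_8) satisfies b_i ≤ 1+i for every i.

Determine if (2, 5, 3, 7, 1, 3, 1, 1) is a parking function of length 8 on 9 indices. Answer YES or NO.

Rearranged: b = (1, 1, 1, 2, 3, 3, 5, 7).
  b_1=1 ≤ 2
  b_2=1 ≤ 3
  b_3=1 ≤ 4
  b_4=2 ≤ 5
  b_5=3 ≤ 6
  b_6=3 ≤ 7
  b_7=5 ≤ 8
  b_8=7 ≤ 9
All bounds hold ⇒ YES

YES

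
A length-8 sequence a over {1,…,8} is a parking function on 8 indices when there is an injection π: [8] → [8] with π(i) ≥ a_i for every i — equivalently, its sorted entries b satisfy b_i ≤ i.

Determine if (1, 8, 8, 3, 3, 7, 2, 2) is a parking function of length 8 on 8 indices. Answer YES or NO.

Sorted: b = (1, 2, 2, 3, 3, 7, 8, 8).
  b_1=1 ≤ 1
  b_2=2 ≤ 2
  b_3=2 ≤ 3
  b_4=3 ≤ 4
  b_5=3 ≤ 5
  b_6=7 > 6
  fails at i=6 ⇒ NO

NO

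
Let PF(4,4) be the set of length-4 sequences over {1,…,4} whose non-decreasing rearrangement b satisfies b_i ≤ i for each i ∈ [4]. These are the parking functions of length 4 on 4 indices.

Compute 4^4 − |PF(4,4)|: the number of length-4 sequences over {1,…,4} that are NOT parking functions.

|PF(4,4)| = (4+1−4)·(4+1)^{4−1} = 1 · 125 = 125 (Pollak)
E.g. (4,4,3,3) → sorted (3,3,4,4): b_1=3>1, not a PF.
So 256 − 125 = 131 fail.

131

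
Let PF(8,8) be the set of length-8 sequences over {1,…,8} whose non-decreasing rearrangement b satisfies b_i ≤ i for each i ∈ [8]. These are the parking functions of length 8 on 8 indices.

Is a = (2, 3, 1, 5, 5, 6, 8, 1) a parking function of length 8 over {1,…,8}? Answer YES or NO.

Rearranged: b = (1, 1, 2, 3, 5, 5, 6, 8).
  b_1=1 ≤ 1
  b_2=1 ≤ 2
  b_3=2 ≤ 3
  b_4=3 ≤ 4
  b_5=5 ≤ 5
  b_6=5 ≤ 6
  b_7=6 ≤ 7
  b_8=8 ≤ 8
All bounds hold ⇒ YES

YES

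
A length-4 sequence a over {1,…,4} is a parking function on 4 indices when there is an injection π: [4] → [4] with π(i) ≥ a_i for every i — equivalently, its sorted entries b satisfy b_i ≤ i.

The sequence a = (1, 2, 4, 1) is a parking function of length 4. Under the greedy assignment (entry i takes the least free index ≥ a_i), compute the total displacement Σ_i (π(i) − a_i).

Σπ(i) = 1+…+4 = 10; Σa = 1+2+4+1 = 8; disp = 10−8 = 2.

2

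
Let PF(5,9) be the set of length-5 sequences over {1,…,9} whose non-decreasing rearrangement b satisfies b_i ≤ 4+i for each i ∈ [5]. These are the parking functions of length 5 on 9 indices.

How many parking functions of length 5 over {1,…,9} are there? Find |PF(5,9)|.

#PF = (9−5+1)·(9+1)^(5−1) = 5×10000 = 50000 [KW]
Example (6,1,3,5,9) → sorted (1,3,5,6,9): b_i ≤ 4+i ∀i, a PF.

50000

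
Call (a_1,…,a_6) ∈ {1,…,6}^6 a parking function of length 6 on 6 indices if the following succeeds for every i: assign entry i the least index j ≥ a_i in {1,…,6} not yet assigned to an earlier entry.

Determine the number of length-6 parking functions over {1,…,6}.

|PF| = (6+1−6)·(6+1)^{6−1} = 1×16807 = 16807
One tuple (1,1,4,2,4,3) → sorted (1,1,2,3,4,4): b_i ≤ i ∀i, a PF.

16807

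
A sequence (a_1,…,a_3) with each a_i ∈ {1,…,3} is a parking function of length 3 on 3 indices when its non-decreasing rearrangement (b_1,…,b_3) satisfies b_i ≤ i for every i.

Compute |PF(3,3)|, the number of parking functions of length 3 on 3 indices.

#PF = (3−3+1)·(3+1)^(3−1) = 1·16 = 16 [KW]
Check (1,2,3) → sorted (1,2,3): b_i ≤ i ∀i, a PF.

16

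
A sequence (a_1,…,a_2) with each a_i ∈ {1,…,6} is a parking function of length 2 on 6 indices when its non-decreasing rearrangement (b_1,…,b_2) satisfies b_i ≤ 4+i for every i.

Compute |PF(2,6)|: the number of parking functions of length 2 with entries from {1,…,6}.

35

Count = (6+1−2)·(6+1)^{2−1} = 5 · 7 = 35 [KW]
Check (3,3) → sorted (3,3): b_i ≤ 4+i ∀i, a PF.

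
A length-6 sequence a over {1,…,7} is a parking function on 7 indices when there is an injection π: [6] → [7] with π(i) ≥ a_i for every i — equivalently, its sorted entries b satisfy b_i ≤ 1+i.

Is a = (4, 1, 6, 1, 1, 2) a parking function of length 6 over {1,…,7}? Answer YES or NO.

YES

Order a: b = (1, 1, 1, 2, 4, 6).
  b_1=1 ≤ 2
  b_2=1 ≤ 3
  b_3=1 ≤ 4
  b_4=2 ≤ 5
  b_5=4 ≤ 6
  b_6=6 ≤ 7
All bounds hold ⇒ YES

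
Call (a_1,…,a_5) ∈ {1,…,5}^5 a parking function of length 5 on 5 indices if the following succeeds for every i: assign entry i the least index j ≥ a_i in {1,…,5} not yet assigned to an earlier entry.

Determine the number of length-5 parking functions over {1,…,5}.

1296

#PF = (5+1−5)·(5+1)^{5−1} = 1×1296 = 1296 (Pollak)
Check (2,4,3,4,1) → sorted (1,2,3,4,4): b_i ≤ i ∀i, a PF.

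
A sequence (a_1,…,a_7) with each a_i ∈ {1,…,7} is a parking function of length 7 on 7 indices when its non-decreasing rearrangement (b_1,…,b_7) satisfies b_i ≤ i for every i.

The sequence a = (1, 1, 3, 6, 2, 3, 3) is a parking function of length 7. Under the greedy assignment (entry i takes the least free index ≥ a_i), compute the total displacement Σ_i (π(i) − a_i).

Σπ = 7·8/2 = 28 (π permutes [7]); Σa = 1+1+3+6+2+3+3 = 19; disp = 28−19 = 9.

9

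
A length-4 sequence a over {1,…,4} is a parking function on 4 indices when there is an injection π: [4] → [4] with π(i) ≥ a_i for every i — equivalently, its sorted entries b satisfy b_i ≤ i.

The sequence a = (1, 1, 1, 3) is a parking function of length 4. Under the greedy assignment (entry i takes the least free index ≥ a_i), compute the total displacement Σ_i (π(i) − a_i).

Σπ(i) = 1+…+4 = 10; Σa = 1+1+1+3 = 6; disp = 10−6 = 4.

4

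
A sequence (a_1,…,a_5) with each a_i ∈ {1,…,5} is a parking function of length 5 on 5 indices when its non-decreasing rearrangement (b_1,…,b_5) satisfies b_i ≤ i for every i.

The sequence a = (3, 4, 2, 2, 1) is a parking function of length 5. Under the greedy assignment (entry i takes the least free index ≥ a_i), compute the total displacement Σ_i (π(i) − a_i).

3

Σπ = 5·6/2 = 15 (π permutes [5]); Σa = 3+4+2+2+1 = 12; disp = 15−12 = 3.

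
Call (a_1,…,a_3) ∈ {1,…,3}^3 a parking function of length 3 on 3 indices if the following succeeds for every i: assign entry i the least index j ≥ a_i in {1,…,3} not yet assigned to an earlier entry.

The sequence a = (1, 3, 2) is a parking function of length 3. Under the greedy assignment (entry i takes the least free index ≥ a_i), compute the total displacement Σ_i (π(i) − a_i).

Σπ = 6 ({1..3} each once); Σa = 1+3+2 = 6; disp = 6−6 = 0.

0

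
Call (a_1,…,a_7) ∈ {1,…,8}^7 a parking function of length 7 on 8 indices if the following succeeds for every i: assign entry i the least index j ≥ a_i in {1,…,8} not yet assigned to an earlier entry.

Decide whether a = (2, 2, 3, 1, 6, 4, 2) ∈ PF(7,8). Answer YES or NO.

YES

Order a: b = (1, 2, 2, 2, 3, 4, 6).
  b_1=1 ≤ 2
  b_2=2 ≤ 3
  b_3=2 ≤ 4
  b_4=2 ≤ 5
  b_5=3 ≤ 6
  b_6=4 ≤ 7
  b_7=6 ≤ 8
All bounds hold ⇒ YES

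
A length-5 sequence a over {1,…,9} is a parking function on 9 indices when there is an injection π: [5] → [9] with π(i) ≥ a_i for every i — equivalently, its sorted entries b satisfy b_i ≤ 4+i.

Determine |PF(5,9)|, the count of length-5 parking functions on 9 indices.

|PF(5,9)| = (10−5)·10^(5−1) = 5·10000 = 50000
Example (5,9,2,2,2) → sorted (2,2,2,5,9): b_i ≤ 4+i ∀i, a PF.

50000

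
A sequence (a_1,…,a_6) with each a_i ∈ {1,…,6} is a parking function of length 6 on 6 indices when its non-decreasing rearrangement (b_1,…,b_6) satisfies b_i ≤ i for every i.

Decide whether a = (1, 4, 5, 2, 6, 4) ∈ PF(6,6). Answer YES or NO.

Order a: b = (1, 2, 4, 4, 5, 6).
  b_1=1 ≤ 1
  b_2=2 ≤ 2
  b_3=4 > 3
  fails at i=3 ⇒ NO

NO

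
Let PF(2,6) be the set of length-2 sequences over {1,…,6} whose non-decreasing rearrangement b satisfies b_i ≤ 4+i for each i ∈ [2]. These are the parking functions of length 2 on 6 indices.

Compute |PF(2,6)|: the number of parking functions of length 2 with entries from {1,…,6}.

Count = 5·7^1 = 5×7 = 35 (Pollak)
One tuple (1,5) → sorted (1,5): b_i ≤ 4+i ∀i, a PF.

35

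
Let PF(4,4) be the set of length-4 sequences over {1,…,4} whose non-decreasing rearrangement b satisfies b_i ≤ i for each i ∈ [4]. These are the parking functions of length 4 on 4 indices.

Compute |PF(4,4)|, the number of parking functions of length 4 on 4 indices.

Count = (4+1−4)·(4+1)^{4−1} = 1×125 = 125 (Konheim–Weiss)
One tuple (3,2,1,1) → sorted (1,1,2,3): b_i ≤ i ∀i, a PF.

125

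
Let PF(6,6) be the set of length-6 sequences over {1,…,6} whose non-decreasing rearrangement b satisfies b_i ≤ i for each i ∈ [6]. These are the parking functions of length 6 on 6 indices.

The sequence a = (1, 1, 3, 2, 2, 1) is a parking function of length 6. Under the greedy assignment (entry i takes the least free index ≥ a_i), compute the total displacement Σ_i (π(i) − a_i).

11

Σπ = 6·7/2 = 21 (π permutes [6]); Σa = 1+1+3+2+2+1 = 10; disp = 21−10 = 11.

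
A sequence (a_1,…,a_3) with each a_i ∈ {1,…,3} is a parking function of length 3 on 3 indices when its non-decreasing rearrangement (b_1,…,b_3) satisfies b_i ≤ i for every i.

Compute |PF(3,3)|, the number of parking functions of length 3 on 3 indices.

16

#PF = (3+1−3)·(3+1)^{3−1} = 1·16 = 16 (Pollak)
Check (1,2,3) → sorted (1,2,3): b_i ≤ i ∀i, a PF.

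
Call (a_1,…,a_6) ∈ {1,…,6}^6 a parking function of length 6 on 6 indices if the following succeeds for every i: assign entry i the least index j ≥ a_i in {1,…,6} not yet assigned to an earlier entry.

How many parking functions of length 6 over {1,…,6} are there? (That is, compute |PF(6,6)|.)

16807

|PF| = 1·7^5 = 1×16807 = 16807
E.g. (1,5,3,5,1,3) → sorted (1,1,3,3,5,5): b_i ≤ i ∀i, a PF.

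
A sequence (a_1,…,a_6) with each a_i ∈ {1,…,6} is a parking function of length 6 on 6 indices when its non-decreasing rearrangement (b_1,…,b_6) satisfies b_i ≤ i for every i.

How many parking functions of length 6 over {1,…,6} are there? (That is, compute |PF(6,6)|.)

#PF = (6+1−6)·(6+1)^{6−1} = 1 · 16807 = 16807 (Konheim–Weiss)
Example (4,3,4,1,3,2) → sorted (1,2,3,3,4,4): b_i ≤ i ∀i, a PF.

16807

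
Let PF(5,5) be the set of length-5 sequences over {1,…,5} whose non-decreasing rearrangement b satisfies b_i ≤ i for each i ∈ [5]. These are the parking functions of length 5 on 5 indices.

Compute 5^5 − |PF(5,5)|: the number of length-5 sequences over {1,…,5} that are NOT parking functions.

|PF(5,5)| = (5+1−5)·(5+1)^{5−1} = 1 · 1296 = 1296 (Konheim–Weiss)
E.g. (4,3,5,5,2) → sorted (2,3,4,5,5): b_1=2>1, not a PF.
So 3125 − 1296 = 1829 fail.

1829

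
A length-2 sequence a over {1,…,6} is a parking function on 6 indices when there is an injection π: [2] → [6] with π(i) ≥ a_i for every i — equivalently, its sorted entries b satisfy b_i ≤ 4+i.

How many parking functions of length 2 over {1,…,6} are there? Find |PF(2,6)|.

35

|PF(2,6)| = 5·7^1 = 5 · 7 = 35 (Konheim–Weiss)
Check (3,3) → sorted (3,3): b_i ≤ 4+i ∀i, a PF.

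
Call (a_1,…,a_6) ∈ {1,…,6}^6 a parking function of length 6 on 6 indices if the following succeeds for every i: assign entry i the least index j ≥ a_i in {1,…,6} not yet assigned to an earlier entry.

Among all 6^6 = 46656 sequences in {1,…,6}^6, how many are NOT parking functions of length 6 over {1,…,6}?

29849

|PF| = (6+1−6)·(6+1)^{6−1} = 1·16807 = 16807 (Pollak)
One tuple (6,6,5,4,6,6) → sorted (4,5,6,6,6,6): b_1=4>1, not a PF.
Total 46656; non-PF = 46656−16807 = 29849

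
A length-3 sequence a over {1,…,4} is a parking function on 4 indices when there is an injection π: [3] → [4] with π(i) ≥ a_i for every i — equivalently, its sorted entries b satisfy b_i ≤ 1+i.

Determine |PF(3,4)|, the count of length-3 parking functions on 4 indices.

#PF = 2·5^2 = 2×25 = 50 [KW]
Check (4,3,1) → sorted (1,3,4): b_i ≤ 1+i ∀i, a PF.

50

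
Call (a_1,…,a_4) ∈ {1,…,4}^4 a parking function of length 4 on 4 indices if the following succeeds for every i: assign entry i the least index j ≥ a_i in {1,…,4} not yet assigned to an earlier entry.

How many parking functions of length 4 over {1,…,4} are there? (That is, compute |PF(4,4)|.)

|PF(4,4)| = 1·5^3 = 1×125 = 125
E.g. (1,2,3,4) → sorted (1,2,3,4): b_i ≤ i ∀i, a PF.

125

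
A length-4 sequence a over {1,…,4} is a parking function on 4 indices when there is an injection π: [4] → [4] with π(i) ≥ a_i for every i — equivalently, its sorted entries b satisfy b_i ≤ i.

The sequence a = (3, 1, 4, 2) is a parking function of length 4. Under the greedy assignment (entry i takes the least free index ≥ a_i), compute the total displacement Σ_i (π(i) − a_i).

0

Σπ = 10 ({1..4} each once); Σa = 3+1+4+2 = 10; disp = 10−10 = 0.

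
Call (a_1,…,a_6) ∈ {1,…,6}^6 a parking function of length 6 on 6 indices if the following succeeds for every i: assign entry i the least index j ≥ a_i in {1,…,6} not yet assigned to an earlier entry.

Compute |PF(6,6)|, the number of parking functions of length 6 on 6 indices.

|PF| = 1·7^5 = 1 · 16807 = 16807 (Pollak)
Check (2,3,5,1,4,1) → sorted (1,1,2,3,4,5): b_i ≤ i ∀i, a PF.

16807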